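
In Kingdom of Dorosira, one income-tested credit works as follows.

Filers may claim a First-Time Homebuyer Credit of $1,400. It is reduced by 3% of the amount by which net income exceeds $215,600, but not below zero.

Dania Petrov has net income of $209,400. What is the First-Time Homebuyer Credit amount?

$1,400

First-Time Homebuyer Credit: $209,400 is at or below the $215,600 threshold, so the full $1,400 applies.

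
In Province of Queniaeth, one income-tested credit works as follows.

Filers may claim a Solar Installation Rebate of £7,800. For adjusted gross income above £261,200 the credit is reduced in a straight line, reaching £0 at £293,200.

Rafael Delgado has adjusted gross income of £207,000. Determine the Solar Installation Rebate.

Solar Installation Rebate: £207,000 is at or below the £261,200 threshold, so the full £7,800 applies.

£7,800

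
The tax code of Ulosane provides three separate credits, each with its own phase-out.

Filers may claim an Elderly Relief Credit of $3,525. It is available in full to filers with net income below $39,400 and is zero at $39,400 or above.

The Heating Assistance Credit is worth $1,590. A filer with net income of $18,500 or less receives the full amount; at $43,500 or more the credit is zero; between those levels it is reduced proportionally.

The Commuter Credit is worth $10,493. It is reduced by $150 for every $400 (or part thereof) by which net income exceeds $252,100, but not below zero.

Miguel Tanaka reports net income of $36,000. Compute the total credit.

Elderly Relief Credit: $36,000 is below the $39,400 cutoff, so the full $3,525 applies.
Heating Assistance Credit: $36,000 is $17,500 into a $25,000 phase-out range, leaving 7,500/25,000 of the credit: $1,590 × 7,500/25,000 = $477.
Commuter Credit: $36,000 is at or below the $252,100 threshold, so the full $10,493 applies.
Total: $3,525 + $477 + $10,493 = $14,495.

$14,495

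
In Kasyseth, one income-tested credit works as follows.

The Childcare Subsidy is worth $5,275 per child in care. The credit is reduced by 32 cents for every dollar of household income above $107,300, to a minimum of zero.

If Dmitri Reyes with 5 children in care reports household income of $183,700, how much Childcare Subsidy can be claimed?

$1,927

Childcare Subsidy: base = 5 × $5,275 = $26,375. 32% of the $76,400 excess over $107,300 is $24,448; credit = $26,375 − $24,448 = $1,927.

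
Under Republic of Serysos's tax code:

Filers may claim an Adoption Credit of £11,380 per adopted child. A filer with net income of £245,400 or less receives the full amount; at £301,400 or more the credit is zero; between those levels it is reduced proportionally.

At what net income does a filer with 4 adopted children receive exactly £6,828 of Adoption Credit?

£293,000

Full credit = 4 × £11,380 = £45,520.
£6,828 is 6,828/45,520 of the full £45,520, so 38,692/45,520 of the £56,000 range has been used: income = £245,400 + £56,000 × 38,692/45,520 = £293,000.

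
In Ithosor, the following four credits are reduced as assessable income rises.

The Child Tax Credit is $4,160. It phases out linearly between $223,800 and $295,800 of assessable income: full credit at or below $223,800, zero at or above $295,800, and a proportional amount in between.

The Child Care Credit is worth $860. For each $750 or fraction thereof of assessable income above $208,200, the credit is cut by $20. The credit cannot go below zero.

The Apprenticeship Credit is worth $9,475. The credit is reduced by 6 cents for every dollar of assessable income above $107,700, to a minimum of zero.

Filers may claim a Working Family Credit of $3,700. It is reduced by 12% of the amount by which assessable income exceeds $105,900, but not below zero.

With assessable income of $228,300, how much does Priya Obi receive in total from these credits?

$6,459

Child Tax Credit: $228,300 is $4,500 into a $72,000 phase-out range, leaving 67,500/72,000 of the credit: $4,160 × 67,500/72,000 = $3,900.
Child Care Credit: income exceeds $208,200 by $20,100, which is 27 full-or-partial $750 increments; reduction = 27 × $20 = $540, leaving $320.
Apprenticeship Credit: 6% of the $120,600 excess over $107,700 is $7,236; credit = $9,475 − $7,236 = $2,239.
Working Family Credit: 12% of the $122,400 excess over $105,900 is $14,688 ≥ base, so the credit is $0.
Total: $3,900 + $320 + $2,239 + $0 = $6,459.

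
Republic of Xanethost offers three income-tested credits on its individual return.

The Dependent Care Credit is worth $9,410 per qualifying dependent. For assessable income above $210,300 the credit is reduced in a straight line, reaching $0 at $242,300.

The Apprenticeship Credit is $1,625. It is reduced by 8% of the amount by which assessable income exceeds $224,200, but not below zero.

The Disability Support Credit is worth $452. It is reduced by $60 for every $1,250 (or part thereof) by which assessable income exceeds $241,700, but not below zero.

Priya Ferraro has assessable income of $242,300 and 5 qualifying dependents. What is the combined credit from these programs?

$569

Dependent Care Credit: base = 5 × $9,410 = $47,050. $242,300 is at or above $242,300, so the credit is $0.
Apprenticeship Credit: 8% of the $18,100 excess over $224,200 is $1,448; credit = $1,625 − $1,448 = $177.
Disability Support Credit: income exceeds $241,700 by $600, which is 1 full-or-partial $1,250 increment; reduction = 1 × $60 = $60, leaving $392.
Total: $0 + $177 + $392 = $569.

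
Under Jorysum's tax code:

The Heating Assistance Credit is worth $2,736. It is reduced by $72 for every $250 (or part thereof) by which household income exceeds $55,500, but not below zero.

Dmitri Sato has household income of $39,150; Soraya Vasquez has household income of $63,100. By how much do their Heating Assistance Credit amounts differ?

Dmitri ($39,150): Heating Assistance Credit: $39,150 is at or below the $55,500 threshold, so the full $2,736 applies.
Soraya ($63,100): Heating Assistance Credit: income exceeds $55,500 by $7,600, which is 31 full-or-partial $250 increments; reduction = 31 × $72 = $2,232, leaving $504.
Difference: |$2,736 − $504| = $2,232.

$2,232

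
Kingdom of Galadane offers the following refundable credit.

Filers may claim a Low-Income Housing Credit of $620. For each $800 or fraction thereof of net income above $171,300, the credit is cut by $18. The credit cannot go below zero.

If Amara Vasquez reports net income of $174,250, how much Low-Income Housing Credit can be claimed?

Low-Income Housing Credit: income exceeds $171,300 by $2,950, which is 4 full-or-partial $800 increments; reduction = 4 × $18 = $72, leaving $548.

$548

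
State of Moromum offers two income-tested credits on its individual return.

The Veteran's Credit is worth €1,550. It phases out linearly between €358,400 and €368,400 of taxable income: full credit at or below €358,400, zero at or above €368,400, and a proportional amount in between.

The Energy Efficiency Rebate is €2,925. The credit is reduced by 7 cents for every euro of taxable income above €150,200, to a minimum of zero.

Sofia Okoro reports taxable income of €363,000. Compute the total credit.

€837

Veteran's Credit: €363,000 is €4,600 into a €10,000 phase-out range, leaving 5,400/10,000 of the credit: €1,550 × 5,400/10,000 = €837.
Energy Efficiency Rebate: 7% of the €212,800 excess over €150,200 is €14,896 ≥ base, so the credit is €0.
Total: €837 + €0 = €837.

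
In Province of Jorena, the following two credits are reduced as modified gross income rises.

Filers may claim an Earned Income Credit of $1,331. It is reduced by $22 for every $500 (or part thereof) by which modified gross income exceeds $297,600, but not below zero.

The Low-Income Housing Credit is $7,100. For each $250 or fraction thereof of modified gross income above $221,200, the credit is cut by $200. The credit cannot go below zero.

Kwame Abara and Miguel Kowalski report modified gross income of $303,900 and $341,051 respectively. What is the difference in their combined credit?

$1,045

Kwame ($303,900): Earned Income Credit: income exceeds $297,600 by $6,300, which is 13 full-or-partial $500 increments; reduction = 13 × $22 = $286, leaving $1,045. Low-Income Housing Credit: income exceeds $221,200 by $82,700 → 331 increments × $200 = $66,200 ≥ base, so the credit is $0. total $1,045 + $0 = $1,045
Miguel ($341,051): Earned Income Credit: income exceeds $297,600 by $43,451 → 87 increments × $22 = $1,914 ≥ base, so the credit is $0. Low-Income Housing Credit: income exceeds $221,200 by $119,851 → 480 increments × $200 = $96,000 ≥ base, so the credit is $0. total $0 + $0 = $0
Difference: |$1,045 − $0| = $1,045.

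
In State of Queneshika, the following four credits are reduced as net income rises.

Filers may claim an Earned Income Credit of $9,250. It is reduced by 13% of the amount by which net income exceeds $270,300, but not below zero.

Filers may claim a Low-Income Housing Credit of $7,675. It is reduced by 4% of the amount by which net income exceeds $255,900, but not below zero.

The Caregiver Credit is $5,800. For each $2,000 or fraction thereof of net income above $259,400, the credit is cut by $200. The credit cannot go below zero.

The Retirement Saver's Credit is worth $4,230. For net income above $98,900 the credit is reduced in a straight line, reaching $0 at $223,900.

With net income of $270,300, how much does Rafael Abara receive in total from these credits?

$20,949

Earned Income Credit: $270,300 is at or below the $270,300 threshold, so the full $9,250 applies.
Low-Income Housing Credit: 4% of the $14,400 excess over $255,900 is $576; credit = $7,675 − $576 = $7,099.
Caregiver Credit: income exceeds $259,400 by $10,900, which is 6 full-or-partial $2,000 increments; reduction = 6 × $200 = $1,200, leaving $4,600.
Retirement Saver's Credit: $270,300 is at or above $223,900, so the credit is $0.
Total: $9,250 + $7,099 + $4,600 + $0 = $20,949.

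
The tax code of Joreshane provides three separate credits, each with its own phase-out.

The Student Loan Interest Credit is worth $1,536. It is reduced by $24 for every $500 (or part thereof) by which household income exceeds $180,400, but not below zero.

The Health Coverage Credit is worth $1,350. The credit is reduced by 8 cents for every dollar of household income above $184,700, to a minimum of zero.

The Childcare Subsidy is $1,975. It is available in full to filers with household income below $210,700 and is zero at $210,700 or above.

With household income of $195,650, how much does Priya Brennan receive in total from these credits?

$3,241

Student Loan Interest Credit: income exceeds $180,400 by $15,250, which is 31 full-or-partial $500 increments; reduction = 31 × $24 = $744, leaving $792.
Health Coverage Credit: 8% of the $10,950 excess over $184,700 is $876; credit = $1,350 − $876 = $474.
Childcare Subsidy: $195,650 is below the $210,700 cutoff, so the full $1,975 applies.
Total: $792 + $474 + $1,975 = $3,241.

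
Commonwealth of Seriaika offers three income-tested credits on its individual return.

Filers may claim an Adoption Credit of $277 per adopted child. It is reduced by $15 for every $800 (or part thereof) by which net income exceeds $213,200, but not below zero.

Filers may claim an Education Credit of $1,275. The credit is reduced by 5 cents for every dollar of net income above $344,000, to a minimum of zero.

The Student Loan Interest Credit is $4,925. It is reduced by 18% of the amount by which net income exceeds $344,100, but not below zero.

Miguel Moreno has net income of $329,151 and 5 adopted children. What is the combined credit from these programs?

$6,200

Adoption Credit: base = 5 × $277 = $1,385. income exceeds $213,200 by $115,951 → 145 increments × $15 = $2,175 ≥ base, so the credit is $0.
Education Credit: $329,151 is at or below the $344,000 threshold, so the full $1,275 applies.
Student Loan Interest Credit: $329,151 is at or below the $344,100 threshold, so the full $4,925 applies.
Total: $0 + $1,275 + $4,925 = $6,200.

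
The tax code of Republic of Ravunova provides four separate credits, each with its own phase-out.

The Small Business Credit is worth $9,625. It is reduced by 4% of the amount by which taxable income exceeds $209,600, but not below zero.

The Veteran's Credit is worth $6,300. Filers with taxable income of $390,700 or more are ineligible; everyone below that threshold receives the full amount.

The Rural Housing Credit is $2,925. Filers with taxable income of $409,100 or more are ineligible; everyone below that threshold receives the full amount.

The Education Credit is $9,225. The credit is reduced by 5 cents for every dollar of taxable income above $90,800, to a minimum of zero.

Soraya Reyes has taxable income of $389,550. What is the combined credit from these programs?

$11,652

Small Business Credit: 4% of the $179,950 excess over $209,600 is $7,198; credit = $9,625 − $7,198 = $2,427.
Veteran's Credit: $389,550 is below the $390,700 cutoff, so the full $6,300 applies.
Rural Housing Credit: $389,550 is below the $409,100 cutoff, so the full $2,925 applies.
Education Credit: 5% of the $298,750 excess over $90,800 is $14,937.50 ≥ base, so the credit is $0.
Total: $2,427 + $6,300 + $2,925 + $0 = $11,652.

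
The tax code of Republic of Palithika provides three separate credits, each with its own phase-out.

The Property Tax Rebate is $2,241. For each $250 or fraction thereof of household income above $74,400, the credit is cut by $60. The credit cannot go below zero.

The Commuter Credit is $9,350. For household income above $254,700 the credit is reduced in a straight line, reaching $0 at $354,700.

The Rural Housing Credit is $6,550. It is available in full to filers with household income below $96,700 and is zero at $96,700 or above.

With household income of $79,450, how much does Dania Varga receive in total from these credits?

Property Tax Rebate: income exceeds $74,400 by $5,050, which is 21 full-or-partial $250 increments; reduction = 21 × $60 = $1,260, leaving $981.
Commuter Credit: $79,450 is at or below the $254,700 threshold, so the full $9,350 applies.
Rural Housing Credit: $79,450 is below the $96,700 cutoff, so the full $6,550 applies.
Total: $981 + $9,350 + $6,550 = $16,881.

$16,881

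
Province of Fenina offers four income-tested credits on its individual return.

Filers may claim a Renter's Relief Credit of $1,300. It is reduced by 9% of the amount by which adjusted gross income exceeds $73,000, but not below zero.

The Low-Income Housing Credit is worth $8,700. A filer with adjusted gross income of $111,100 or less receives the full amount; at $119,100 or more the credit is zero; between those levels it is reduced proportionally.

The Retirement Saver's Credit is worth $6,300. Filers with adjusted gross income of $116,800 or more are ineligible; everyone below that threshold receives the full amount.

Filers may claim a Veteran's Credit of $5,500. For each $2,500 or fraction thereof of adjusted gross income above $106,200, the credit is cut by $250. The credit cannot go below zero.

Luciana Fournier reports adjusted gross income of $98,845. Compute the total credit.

Renter's Relief Credit: 9% of the $25,845 excess over $73,000 is $2,326.05 ≥ base, so the credit is $0.
Low-Income Housing Credit: $98,845 is at or below the $111,100 threshold, so the full $8,700 applies.
Retirement Saver's Credit: $98,845 is below the $116,800 cutoff, so the full $6,300 applies.
Veteran's Credit: $98,845 is at or below the $106,200 threshold, so the full $5,500 applies.
Total: $0 + $8,700 + $6,300 + $5,500 = $20,500.

$20,500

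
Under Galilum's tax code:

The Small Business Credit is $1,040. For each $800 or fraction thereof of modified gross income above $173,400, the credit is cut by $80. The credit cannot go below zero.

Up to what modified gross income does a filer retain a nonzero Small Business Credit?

$183,000

After 12 increments the reduction is 12 × $80 = $960, leaving $80; one more increment wipes it out. Increment 12 ends at excess 12 × $800 = $9,600, so the highest qualifying income is $173,400 + $9,600 = $183,000.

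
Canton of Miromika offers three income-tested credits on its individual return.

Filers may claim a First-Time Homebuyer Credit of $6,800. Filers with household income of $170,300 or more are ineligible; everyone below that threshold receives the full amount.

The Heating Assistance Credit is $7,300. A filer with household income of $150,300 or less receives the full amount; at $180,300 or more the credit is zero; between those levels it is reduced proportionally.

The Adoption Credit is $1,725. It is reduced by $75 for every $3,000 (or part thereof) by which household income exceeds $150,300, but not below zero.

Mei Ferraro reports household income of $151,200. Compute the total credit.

First-Time Homebuyer Credit: $151,200 is below the $170,300 cutoff, so the full $6,800 applies.
Heating Assistance Credit: $151,200 is $900 into a $30,000 phase-out range, leaving 29,100/30,000 of the credit: $7,300 × 29,100/30,000 = $7,081.
Adoption Credit: income exceeds $150,300 by $900, which is 1 full-or-partial $3,000 increment; reduction = 1 × $75 = $75, leaving $1,650.
Total: $6,800 + $7,081 + $1,650 = $15,531.

$15,531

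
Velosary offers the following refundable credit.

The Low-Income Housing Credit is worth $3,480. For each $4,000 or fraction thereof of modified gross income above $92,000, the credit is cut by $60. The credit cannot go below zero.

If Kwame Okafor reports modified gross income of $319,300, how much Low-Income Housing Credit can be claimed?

$60

Low-Income Housing Credit: income exceeds $92,000 by $227,300, which is 57 full-or-partial $4,000 increments; reduction = 57 × $60 = $3,420, leaving $60.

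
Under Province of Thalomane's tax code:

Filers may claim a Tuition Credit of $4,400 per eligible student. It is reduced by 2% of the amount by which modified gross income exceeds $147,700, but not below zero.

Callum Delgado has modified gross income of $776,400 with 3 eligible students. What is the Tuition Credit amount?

$626

Tuition Credit: base = 3 × $4,400 = $13,200. 2% of the $628,700 excess over $147,700 is $12,574; credit = $13,200 − $12,574 = $626.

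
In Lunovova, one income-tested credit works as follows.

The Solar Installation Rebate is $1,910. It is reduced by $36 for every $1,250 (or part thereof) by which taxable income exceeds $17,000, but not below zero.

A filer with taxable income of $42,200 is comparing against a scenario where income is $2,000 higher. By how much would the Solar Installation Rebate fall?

$36

At $42,200 — income exceeds $17,000 by $25,200, which is 21 full-or-partial $1,250 increments; reduction = 21 × $36 = $756, leaving $1,154.
At $44,200 — income exceeds $17,000 by $27,200, which is 22 full-or-partial $1,250 increments; reduction = 22 × $36 = $792, leaving $1,118.
Lost: $1,154 − $1,118 = $36.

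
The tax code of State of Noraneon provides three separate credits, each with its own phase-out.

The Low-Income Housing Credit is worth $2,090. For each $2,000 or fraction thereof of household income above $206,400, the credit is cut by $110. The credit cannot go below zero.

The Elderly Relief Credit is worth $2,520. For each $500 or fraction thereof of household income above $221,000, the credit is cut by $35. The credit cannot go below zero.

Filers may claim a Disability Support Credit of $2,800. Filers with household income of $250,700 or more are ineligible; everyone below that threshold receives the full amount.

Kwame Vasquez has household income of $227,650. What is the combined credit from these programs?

Low-Income Housing Credit: income exceeds $206,400 by $21,250, which is 11 full-or-partial $2,000 increments; reduction = 11 × $110 = $1,210, leaving $880.
Elderly Relief Credit: income exceeds $221,000 by $6,650, which is 14 full-or-partial $500 increments; reduction = 14 × $35 = $490, leaving $2,030.
Disability Support Credit: $227,650 is below the $250,700 cutoff, so the full $2,800 applies.
Total: $880 + $2,030 + $2,800 = $5,710.

$5,710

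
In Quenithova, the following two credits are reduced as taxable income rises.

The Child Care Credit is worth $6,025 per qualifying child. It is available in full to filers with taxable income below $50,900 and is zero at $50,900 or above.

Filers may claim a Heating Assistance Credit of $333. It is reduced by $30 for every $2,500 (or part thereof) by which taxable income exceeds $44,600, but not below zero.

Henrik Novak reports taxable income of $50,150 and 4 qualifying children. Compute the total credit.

$24,343

Child Care Credit: base = 4 × $6,025 = $24,100. $50,150 is below the $50,900 cutoff, so the full $24,100 applies.
Heating Assistance Credit: income exceeds $44,600 by $5,550, which is 3 full-or-partial $2,500 increments; reduction = 3 × $30 = $90, leaving $243.
Total: $24,100 + $243 = $24,343.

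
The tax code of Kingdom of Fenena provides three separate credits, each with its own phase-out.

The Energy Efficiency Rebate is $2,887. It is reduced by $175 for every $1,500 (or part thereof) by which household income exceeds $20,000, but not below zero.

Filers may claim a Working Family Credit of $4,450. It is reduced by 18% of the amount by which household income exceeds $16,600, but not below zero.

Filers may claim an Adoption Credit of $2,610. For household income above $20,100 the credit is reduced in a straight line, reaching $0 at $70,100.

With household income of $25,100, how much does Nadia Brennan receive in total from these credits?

Energy Efficiency Rebate: income exceeds $20,000 by $5,100, which is 4 full-or-partial $1,500 increments; reduction = 4 × $175 = $700, leaving $2,187.
Working Family Credit: 18% of the $8,500 excess over $16,600 is $1,530; credit = $4,450 − $1,530 = $2,920.
Adoption Credit: $25,100 is $5,000 into a $50,000 phase-out range, leaving 45,000/50,000 of the credit: $2,610 × 45,000/50,000 = $2,349.
Total: $2,187 + $2,920 + $2,349 = $7,456.

$7,456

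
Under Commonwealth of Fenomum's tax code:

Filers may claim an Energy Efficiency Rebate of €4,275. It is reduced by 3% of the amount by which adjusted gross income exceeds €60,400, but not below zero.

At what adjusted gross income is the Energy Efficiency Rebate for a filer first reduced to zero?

The credit falls by 3% of each euro above €60,400, so it reaches zero when the excess is €4,275 / 3% = €142,500: income = €60,400 + €142,500 = €202,900.

€202,900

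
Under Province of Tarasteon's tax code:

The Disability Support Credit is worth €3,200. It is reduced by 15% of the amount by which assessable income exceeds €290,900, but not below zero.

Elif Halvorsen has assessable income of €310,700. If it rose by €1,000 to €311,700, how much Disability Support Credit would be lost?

€150

At €310,700 — 15% of the €19,800 excess over €290,900 is €2,970; credit = €3,200 − €2,970 = €230.
At €311,700 — 15% of the €20,800 excess over €290,900 is €3,120; credit = €3,200 − €3,120 = €80.
Lost: €230 − €80 = €150.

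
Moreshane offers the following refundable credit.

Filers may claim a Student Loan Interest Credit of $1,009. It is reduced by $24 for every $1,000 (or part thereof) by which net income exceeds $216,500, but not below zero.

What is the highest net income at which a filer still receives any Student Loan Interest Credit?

After 42 increments the reduction is 42 × $24 = $1,008, leaving $1; one more increment wipes it out. Increment 42 ends at excess 42 × $1,000 = $42,000, so the highest qualifying income is $216,500 + $42,000 = $258,500.

$258,500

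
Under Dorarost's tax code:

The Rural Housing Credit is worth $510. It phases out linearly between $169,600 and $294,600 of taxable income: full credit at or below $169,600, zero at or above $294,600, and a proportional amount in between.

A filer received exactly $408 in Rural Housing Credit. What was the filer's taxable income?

$408 is 408/510 of the full $510, so 102/510 of the $125,000 range has been used: income = $169,600 + $125,000 × 102/510 = $194,600.

$194,600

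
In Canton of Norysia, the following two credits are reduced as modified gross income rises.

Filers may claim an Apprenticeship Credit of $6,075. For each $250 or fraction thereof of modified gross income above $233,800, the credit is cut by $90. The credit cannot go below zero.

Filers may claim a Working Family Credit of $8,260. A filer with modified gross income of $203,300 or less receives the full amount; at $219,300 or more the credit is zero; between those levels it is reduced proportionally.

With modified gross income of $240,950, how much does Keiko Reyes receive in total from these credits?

$3,465

Apprenticeship Credit: income exceeds $233,800 by $7,150, which is 29 full-or-partial $250 increments; reduction = 29 × $90 = $2,610, leaving $3,465.
Working Family Credit: $240,950 is at or above $219,300, so the credit is $0.
Total: $3,465 + $0 = $3,465.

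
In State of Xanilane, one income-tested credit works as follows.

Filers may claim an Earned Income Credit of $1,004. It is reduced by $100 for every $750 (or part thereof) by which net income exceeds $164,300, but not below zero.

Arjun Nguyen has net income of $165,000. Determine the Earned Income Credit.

Earned Income Credit: income exceeds $164,300 by $700, which is 1 full-or-partial $750 increment; reduction = 1 × $100 = $100, leaving $904.

$904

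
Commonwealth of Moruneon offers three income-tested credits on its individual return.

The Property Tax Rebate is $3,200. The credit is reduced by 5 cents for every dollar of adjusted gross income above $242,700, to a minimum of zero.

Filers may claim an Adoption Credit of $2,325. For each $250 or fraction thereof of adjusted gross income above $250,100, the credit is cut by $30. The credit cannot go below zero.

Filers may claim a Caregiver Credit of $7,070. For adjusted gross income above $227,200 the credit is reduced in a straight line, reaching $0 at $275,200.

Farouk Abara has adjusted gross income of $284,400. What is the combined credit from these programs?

$1,115

Property Tax Rebate: 5% of the $41,700 excess over $242,700 is $2,085; credit = $3,200 − $2,085 = $1,115.
Adoption Credit: income exceeds $250,100 by $34,300 → 138 increments × $30 = $4,140 ≥ base, so the credit is $0.
Caregiver Credit: $284,400 is at or above $275,200, so the credit is $0.
Total: $1,115 + $0 + $0 = $1,115.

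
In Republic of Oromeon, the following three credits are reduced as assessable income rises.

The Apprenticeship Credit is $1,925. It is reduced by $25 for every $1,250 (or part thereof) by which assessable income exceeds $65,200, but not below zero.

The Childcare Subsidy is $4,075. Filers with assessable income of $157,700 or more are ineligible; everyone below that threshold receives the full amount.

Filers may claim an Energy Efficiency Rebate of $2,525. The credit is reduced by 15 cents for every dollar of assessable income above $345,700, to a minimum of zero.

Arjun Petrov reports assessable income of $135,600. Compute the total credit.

$7,100

Apprenticeship Credit: income exceeds $65,200 by $70,400, which is 57 full-or-partial $1,250 increments; reduction = 57 × $25 = $1,425, leaving $500.
Childcare Subsidy: $135,600 is below the $157,700 cutoff, so the full $4,075 applies.
Energy Efficiency Rebate: $135,600 is at or below the $345,700 threshold, so the full $2,525 applies.
Total: $500 + $4,075 + $2,525 = $7,100.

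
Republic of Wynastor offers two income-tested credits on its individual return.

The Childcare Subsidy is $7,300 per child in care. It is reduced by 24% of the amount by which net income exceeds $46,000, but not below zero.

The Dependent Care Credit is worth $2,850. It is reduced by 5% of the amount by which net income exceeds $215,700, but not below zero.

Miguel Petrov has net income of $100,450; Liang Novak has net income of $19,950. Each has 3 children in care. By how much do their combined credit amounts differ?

Miguel ($100,450): Childcare Subsidy: base = 3 × $7,300 = $21,900. 24% of the $54,450 excess over $46,000 is $13,068; credit = $21,900 − $13,068 = $8,832. Dependent Care Credit: $100,450 is at or below the $215,700 threshold, so the full $2,850 applies. total $8,832 + $2,850 = $11,682
Liang ($19,950): Childcare Subsidy: base = 3 × $7,300 = $21,900. $19,950 is at or below the $46,000 threshold, so the full $21,900 applies. Dependent Care Credit: $19,950 is at or below the $215,700 threshold, so the full $2,850 applies. total $21,900 + $2,850 = $24,750
Difference: |$11,682 − $24,750| = $13,068.

$13,068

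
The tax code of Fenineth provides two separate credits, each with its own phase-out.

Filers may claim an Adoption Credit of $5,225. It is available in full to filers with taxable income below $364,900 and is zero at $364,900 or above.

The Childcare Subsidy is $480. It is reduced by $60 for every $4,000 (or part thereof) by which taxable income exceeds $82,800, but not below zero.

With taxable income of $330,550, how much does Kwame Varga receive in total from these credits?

Adoption Credit: $330,550 is below the $364,900 cutoff, so the full $5,225 applies.
Childcare Subsidy: income exceeds $82,800 by $247,750 → 62 increments × $60 = $3,720 ≥ base, so the credit is $0.
Total: $5,225 + $0 = $5,225.

$5,225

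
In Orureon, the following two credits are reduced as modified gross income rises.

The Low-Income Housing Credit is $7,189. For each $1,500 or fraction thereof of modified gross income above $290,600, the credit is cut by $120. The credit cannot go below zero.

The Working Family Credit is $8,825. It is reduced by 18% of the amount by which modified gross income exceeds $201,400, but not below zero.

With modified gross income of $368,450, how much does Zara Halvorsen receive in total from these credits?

$949

Low-Income Housing Credit: income exceeds $290,600 by $77,850, which is 52 full-or-partial $1,500 increments; reduction = 52 × $120 = $6,240, leaving $949.
Working Family Credit: 18% of the $167,050 excess over $201,400 is $30,069 ≥ base, so the credit is $0.
Total: $949 + $0 = $949.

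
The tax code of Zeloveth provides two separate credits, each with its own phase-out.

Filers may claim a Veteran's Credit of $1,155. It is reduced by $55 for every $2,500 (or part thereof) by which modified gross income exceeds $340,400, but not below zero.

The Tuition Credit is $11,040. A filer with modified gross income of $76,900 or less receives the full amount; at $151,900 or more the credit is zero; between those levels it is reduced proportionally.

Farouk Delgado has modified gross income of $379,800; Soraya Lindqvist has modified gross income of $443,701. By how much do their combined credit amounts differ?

Farouk ($379,800): Veteran's Credit: income exceeds $340,400 by $39,400, which is 16 full-or-partial $2,500 increments; reduction = 16 × $55 = $880, leaving $275. Tuition Credit: $379,800 is at or above $151,900, so the credit is $0. total $275 + $0 = $275
Soraya ($443,701): Veteran's Credit: income exceeds $340,400 by $103,301 → 42 increments × $55 = $2,310 ≥ base, so the credit is $0. Tuition Credit: $443,701 is at or above $151,900, so the credit is $0. total $0 + $0 = $0
Difference: |$275 − $0| = $275.

$275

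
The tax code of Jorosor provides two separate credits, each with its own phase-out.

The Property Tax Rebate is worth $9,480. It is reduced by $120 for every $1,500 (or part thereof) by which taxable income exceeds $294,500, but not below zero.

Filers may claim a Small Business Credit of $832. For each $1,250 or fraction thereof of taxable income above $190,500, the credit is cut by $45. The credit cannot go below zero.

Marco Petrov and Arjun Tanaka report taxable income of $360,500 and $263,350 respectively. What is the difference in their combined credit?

$5,280

Marco ($360,500): Property Tax Rebate: income exceeds $294,500 by $66,000, which is 44 full-or-partial $1,500 increments; reduction = 44 × $120 = $5,280, leaving $4,200. Small Business Credit: income exceeds $190,500 by $170,000 → 136 increments × $45 = $6,120 ≥ base, so the credit is $0. total $4,200 + $0 = $4,200
Arjun ($263,350): Property Tax Rebate: $263,350 is at or below the $294,500 threshold, so the full $9,480 applies. Small Business Credit: income exceeds $190,500 by $72,850 → 59 increments × $45 = $2,655 ≥ base, so the credit is $0. total $9,480 + $0 = $9,480
Difference: |$4,200 − $9,480| = $5,280.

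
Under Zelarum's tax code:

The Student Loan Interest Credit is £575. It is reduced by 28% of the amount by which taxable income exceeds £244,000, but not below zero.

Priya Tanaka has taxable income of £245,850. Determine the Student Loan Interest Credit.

£57

Student Loan Interest Credit: 28% of the £1,850 excess over £244,000 is £518; credit = £575 − £518 = £57.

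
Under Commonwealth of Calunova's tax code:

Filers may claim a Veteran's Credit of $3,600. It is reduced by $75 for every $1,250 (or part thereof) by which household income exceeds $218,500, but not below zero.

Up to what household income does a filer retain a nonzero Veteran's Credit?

$277,250

After 47 increments the reduction is 47 × $75 = $3,525, leaving $75; one more increment wipes it out. Increment 47 ends at excess 47 × $1,250 = $58,750, so the highest qualifying income is $218,500 + $58,750 = $277,250.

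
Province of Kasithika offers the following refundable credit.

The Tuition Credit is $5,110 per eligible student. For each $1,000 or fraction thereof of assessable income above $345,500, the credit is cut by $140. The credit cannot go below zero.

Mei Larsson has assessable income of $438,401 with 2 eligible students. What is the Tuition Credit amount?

$0

Tuition Credit: base = 2 × $5,110 = $10,220. income exceeds $345,500 by $92,901 → 93 increments × $140 = $13,020 ≥ base, so the credit is $0.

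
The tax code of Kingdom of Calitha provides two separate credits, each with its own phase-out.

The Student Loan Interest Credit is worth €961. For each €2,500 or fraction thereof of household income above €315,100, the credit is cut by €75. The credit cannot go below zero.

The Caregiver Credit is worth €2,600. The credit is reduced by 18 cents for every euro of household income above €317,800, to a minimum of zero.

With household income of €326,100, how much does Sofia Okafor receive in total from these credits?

€1,692

Student Loan Interest Credit: income exceeds €315,100 by €11,000, which is 5 full-or-partial €2,500 increments; reduction = 5 × €75 = €375, leaving €586.
Caregiver Credit: 18% of the €8,300 excess over €317,800 is €1,494; credit = €2,600 − €1,494 = €1,106.
Total: €586 + €1,106 = €1,692.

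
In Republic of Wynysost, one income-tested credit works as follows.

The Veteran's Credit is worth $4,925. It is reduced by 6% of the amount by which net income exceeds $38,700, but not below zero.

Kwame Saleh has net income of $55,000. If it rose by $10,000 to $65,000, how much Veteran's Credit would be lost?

$600

At $55,000 — 6% of the $16,300 excess over $38,700 is $978; credit = $4,925 − $978 = $3,947.
At $65,000 — 6% of the $26,300 excess over $38,700 is $1,578; credit = $4,925 − $1,578 = $3,347.
Lost: $3,947 − $3,347 = $600.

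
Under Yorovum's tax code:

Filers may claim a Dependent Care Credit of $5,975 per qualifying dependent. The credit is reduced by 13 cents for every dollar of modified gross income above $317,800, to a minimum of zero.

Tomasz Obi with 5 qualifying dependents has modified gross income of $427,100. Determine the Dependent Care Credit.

Dependent Care Credit: base = 5 × $5,975 = $29,875. 13% of the $109,300 excess over $317,800 is $14,209; credit = $29,875 − $14,209 = $15,666.

$15,666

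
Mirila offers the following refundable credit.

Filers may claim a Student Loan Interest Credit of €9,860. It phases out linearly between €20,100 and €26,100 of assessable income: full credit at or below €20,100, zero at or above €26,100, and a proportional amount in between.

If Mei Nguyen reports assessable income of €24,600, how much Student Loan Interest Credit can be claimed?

€2,465

Student Loan Interest Credit: €24,600 is €4,500 into a €6,000 phase-out range, leaving 1,500/6,000 of the credit: €9,860 × 1,500/6,000 = €2,465.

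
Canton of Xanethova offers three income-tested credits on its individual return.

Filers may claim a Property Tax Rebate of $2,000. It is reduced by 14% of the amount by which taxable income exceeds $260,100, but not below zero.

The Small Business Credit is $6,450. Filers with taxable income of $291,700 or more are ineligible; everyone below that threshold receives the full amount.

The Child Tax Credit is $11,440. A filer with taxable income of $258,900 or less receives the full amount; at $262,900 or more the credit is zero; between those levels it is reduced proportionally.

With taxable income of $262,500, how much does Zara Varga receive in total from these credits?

Property Tax Rebate: 14% of the $2,400 excess over $260,100 is $336; credit = $2,000 − $336 = $1,664.
Small Business Credit: $262,500 is below the $291,700 cutoff, so the full $6,450 applies.
Child Tax Credit: $262,500 is $3,600 into a $4,000 phase-out range, leaving 400/4,000 of the credit: $11,440 × 400/4,000 = $1,144.
Total: $1,664 + $6,450 + $1,144 = $9,258.

$9,258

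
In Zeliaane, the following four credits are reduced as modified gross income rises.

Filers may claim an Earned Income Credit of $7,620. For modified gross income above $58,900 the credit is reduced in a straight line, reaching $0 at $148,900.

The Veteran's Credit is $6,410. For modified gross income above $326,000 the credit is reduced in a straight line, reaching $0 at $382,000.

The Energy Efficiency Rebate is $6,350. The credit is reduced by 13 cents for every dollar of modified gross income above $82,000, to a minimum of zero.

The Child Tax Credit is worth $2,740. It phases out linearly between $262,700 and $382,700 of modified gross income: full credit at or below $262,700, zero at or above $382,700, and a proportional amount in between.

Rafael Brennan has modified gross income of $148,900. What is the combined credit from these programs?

$9,150

Earned Income Credit: $148,900 is at or above $148,900, so the credit is $0.
Veteran's Credit: $148,900 is at or below the $326,000 threshold, so the full $6,410 applies.
Energy Efficiency Rebate: 13% of the $66,900 excess over $82,000 is $8,697 ≥ base, so the credit is $0.
Child Tax Credit: $148,900 is at or below the $262,700 threshold, so the full $2,740 applies.
Total: $0 + $6,410 + $0 + $2,740 = $9,150.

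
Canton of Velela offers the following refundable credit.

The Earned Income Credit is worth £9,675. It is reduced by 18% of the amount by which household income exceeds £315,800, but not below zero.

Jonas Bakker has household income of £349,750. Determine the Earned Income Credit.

£3,564

Earned Income Credit: 18% of the £33,950 excess over £315,800 is £6,111; credit = £9,675 − £6,111 = £3,564.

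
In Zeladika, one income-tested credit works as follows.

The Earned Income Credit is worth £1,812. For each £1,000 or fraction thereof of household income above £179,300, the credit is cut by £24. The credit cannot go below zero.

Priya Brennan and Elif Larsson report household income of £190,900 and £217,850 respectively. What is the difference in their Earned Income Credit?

£648

Priya (£190,900): Earned Income Credit: income exceeds £179,300 by £11,600, which is 12 full-or-partial £1,000 increments; reduction = 12 × £24 = £288, leaving £1,524.
Elif (£217,850): Earned Income Credit: income exceeds £179,300 by £38,550, which is 39 full-or-partial £1,000 increments; reduction = 39 × £24 = £936, leaving £876.
Difference: |£1,524 − £876| = £648.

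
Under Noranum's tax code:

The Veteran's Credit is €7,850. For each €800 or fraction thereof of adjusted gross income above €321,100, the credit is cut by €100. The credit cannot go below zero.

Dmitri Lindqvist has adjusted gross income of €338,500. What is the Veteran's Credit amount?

€5,650

Veteran's Credit: income exceeds €321,100 by €17,400, which is 22 full-or-partial €800 increments; reduction = 22 × €100 = €2,200, leaving €5,650.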